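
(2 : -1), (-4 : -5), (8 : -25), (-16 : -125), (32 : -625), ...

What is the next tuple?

(-64 : -3125)

For the first coordinate, ×(-2) each step: 2, -4, 8, -16, 32 → -64.
Second coordinate: ×5 each step; -1, -5, -25, -125, -625 → -3125.
So the next tuple is (-64 : -3125).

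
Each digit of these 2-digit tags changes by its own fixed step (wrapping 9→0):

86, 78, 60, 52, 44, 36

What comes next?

First digit: −1 each step, mod 10, so 8, 7, 6, 5, 4, 3 → 2.
For the second digit, +2 each step, mod 10: 6, 8, 0, 2, 4, 6 → 8.
Combining the parts gives 28.

28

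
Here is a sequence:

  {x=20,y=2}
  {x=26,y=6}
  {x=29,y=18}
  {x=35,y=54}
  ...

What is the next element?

For the x, alternating steps +6, +3, +6, +3, …: 20, 26, 29, 35 → 38.
For the y, ×3 each step: 2, 6, 18, 54 → 162.
Combining the parts gives {x=38,y=162}.

{x=38,y=162}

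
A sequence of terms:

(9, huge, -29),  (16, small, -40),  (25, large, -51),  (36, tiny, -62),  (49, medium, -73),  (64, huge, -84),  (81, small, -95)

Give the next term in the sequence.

(100, large, -106)

First value: perfect squares: 3², 4², 5², …; 9, 16, 25, 36, 49, 64, 81 → 100.
Size: huge, small, large, tiny, medium, huge, small → large (repeats huge → small → large → tiny → medium).
Third value goes -29, -40, -51, -62, -73, -84, -95 → -106 (−11 each step).
Putting it together: (100, large, -106).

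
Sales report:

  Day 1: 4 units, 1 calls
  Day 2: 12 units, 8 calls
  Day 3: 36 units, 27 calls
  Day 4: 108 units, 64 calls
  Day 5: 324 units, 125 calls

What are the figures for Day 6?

972 units, 216 calls

Units — ×3 each step: 4, 12, 36, 108, 324 → 972.
Calls: 1, 8, 27, 64, 125 → 216 (perfect cubes: 1³, 2³, 3³, …).
Putting it together: 972 units, 216 calls.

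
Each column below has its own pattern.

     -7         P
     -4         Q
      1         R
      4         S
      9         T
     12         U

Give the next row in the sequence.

17  V

First component: alternating steps +3, +5, +3, +5, …; -7, -4, 1, 4, 9, 12 → 17.
Letter: P, Q, R, S, T, U → V (letters move forward 1 place in the alphabet).
Combining the parts gives 17  V.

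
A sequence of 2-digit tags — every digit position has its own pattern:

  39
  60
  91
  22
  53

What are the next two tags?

For the first digit, +3 each step, mod 10: 3, 6, 9, 2, 5 → 8 → 1.
Second digit: +1 each step, mod 10; 9, 0, 1, 2, 3 → 4 → 5.
So the next two tags are 84 and 15.

84, 15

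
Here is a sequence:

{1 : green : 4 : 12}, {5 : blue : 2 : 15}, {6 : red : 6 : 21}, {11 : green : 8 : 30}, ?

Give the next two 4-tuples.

For the first part, each term is the sum of the two before it: 1, 5, 6, 11 → 17 → 28.
Colour: green, blue, red, green → blue → red (repeats green → blue → red).
Third part: each term is the sum of the two before it, so 4, 2, 6, 8 → 14 → 22.
Fourth part goes 12, 15, 21, 30 → 42 → 57 (differences are 3, 6, 9, … (increasing by 3 each time)).
Putting the parts together: {17 : blue : 14 : 42} and then {28 : red : 22 : 57}.

{17 : blue : 14 : 42}, {28 : red : 22 : 57}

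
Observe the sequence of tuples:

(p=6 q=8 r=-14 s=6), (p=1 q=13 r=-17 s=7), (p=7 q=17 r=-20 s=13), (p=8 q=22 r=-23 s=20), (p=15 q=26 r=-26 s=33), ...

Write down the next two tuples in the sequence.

(p=23 q=31 r=-29 s=53), (p=38 q=35 r=-32 s=86)

P — each term is the sum of the two before it: 6, 1, 7, 8, 15 → 23 → 38.
Q — alternating steps +5, +4, +5, +4, …: 8, 13, 17, 22, 26 → 31 → 35.
R — −3 each step: -14, -17, -20, -23, -26 → -29 → -32.
S: 6, 7, 13, 20, 33 → 53 → 86 (each term is the sum of the two before it).
So the next two tuples are (p=23 q=31 r=-29 s=53) and (p=38 q=35 r=-32 s=86).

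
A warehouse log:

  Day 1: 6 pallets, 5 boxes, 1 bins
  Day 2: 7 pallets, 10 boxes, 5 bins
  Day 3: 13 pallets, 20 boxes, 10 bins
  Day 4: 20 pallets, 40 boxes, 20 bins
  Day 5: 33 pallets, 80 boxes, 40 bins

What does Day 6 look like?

For the pallets, each term is the sum of the two before it: 6, 7, 13, 20, 33 → 53.
Boxes goes 5, 10, 20, 40, 80 → 160 (×2 each step).
Bins: 1, 5, 10, 20, 40 → 80 (always the previous value of the boxes).
So the next line is 53 pallets, 160 boxes, 80 bins.

53 pallets, 160 boxes, 80 bins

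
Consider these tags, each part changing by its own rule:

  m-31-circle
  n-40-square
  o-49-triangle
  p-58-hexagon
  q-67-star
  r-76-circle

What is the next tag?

Letter goes m, n, o, p, q, r → s (letters move forward 1 place in the alphabet).
Second component: 31, 40, 49, 58, 67, 76 → 85 (+9 each step).
Shape: repeats circle → square → triangle → hexagon → star; circle, square, triangle, hexagon, star, circle → square.
Combining the parts gives s-85-square.

s-85-square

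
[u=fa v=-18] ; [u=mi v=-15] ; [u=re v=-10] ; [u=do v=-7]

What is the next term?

U: runs backward through the solfège scale do→ti, so fa, mi, re, do → ti.
V: -18, -15, -10, -7 → -2 (alternating steps +3, +5, +3, +5, …).
Putting it together: [u=ti v=-2].

[u=ti v=-2]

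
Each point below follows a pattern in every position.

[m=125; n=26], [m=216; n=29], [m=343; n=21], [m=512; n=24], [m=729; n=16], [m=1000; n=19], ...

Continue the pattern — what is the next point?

M: 125, 216, 343, 512, 729, 1000 → 1331 (perfect cubes: 5³, 6³, 7³, …).
N: alternating steps +3, −8, +3, −8, …, so 26, 29, 21, 24, 16, 19 → 11.
Putting it together: [m=1331; n=11].

[m=1331; n=11]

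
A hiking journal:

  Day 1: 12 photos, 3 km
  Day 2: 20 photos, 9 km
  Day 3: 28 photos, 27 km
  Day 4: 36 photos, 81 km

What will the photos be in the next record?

Photos: +8 each step, so 12, 20, 28, 36 → 44.

44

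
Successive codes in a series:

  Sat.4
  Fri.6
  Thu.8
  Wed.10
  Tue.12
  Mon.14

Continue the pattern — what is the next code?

Sun.16

Day: Sat, Fri, Thu, Wed, Tue, Mon → Sun (runs backward through the weekdays Mon→Sun).
Second component: 4, 6, 8, 10, 12, 14 → 16 (+2 each step).
Combining the parts gives Sun.16.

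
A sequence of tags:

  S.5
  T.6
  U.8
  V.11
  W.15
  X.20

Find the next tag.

Y.26

Letter — letters move forward 1 place in the alphabet: S, T, U, V, W, X → Y.
Second component: differences are 1, 2, 3, … (increasing by 1 each time); 5, 6, 8, 11, 15, 20 → 26.
So the next tag is Y.26.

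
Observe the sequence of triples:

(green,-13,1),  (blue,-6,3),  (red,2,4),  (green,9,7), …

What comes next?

(blue,17,11)

For the colour, repeats green → blue → red: green, blue, red, green → blue.
Second coordinate: -13, -6, 2, 9 → 17 (alternating steps +7, +8, +7, +8, …).
Third coordinate — each term is the sum of the two before it: 1, 3, 4, 7 → 11.
Putting it together: (blue,17,11).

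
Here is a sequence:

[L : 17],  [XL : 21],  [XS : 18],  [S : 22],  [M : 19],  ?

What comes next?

[L : 23]

Size goes L, XL, XS, S, M → L (runs through clothing sizes XS→XL).
Second slot: alternating steps +4, −3, +4, −3, …; 17, 21, 18, 22, 19 → 23.
Putting it together: [L : 23].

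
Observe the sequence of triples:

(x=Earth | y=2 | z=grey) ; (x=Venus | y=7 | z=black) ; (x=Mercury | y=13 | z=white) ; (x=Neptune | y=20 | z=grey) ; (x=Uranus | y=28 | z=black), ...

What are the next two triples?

X: runs backward through the planets Mercury→Neptune, so Earth, Venus, Mercury, Neptune, Uranus → Saturn → Jupiter.
Y goes 2, 7, 13, 20, 28 → 37 → 47 (differences are 5, 6, 7, … (increasing by 1 each time)).
For the z, repeats grey → black → white: grey, black, white, grey, black → white → grey.
So the next two triples are (x=Saturn | y=37 | z=white) and (x=Jupiter | y=47 | z=grey).

(x=Saturn | y=37 | z=white), (x=Jupiter | y=47 | z=grey)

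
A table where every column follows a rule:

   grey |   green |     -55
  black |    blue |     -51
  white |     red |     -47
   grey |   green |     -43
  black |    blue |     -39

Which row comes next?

white  red  -35

Shade — repeats grey → black → white: grey, black, white, grey, black → white.
Colour goes green, blue, red, green, blue → red (repeats green → blue → red).
Third component — +4 each step: -55, -51, -47, -43, -39 → -35.
Combining the parts gives white  red  -35.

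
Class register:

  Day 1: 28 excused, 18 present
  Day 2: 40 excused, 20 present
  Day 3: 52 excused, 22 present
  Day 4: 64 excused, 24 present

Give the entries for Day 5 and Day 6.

For the excused, +12 each step: 28, 40, 52, 64 → 76 → 88.
Present: +2 each step; 18, 20, 22, 24 → 26 → 28.
So the next two lines are 76 excused, 26 present and 88 excused, 28 present.

76 excused, 26 present; 88 excused, 28 present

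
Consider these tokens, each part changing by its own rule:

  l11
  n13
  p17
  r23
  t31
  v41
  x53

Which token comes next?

Letter: l, n, p, r, t, v, x → z (letters move forward 2 places in the alphabet).
Second component: differences are 2, 4, 6, … (increasing by 2 each time), so 11, 13, 17, 23, 31, 41, 53 → 67.
So the next token is z67.

z67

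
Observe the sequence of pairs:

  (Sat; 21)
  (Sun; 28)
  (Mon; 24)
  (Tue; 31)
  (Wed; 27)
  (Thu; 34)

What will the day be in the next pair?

Fri

Day: Sat, Sun, Mon, Tue, Wed, Thu → Fri (runs through the weekdays Mon→Sun).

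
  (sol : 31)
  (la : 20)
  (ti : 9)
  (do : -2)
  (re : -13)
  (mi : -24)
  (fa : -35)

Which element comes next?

(sol : -46)

Note — runs through the solfège scale do→ti: sol, la, ti, do, re, mi, fa → sol.
Second part: 31, 20, 9, -2, -13, -24, -35 → -46 (−11 each step).
Putting it together: (sol : -46).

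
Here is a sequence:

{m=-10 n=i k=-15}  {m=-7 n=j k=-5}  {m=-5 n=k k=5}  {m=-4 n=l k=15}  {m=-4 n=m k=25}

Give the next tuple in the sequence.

{m=-5 n=n k=35}

M: differences are 3, 2, 1, … (decreasing by 1 each time), so -10, -7, -5, -4, -4 → -5.
N: letters move forward 1 place in the alphabet; i, j, k, l, m → n.
K: -15, -5, 5, 15, 25 → 35 (+10 each step).
Putting it together: {m=-5 n=n k=35}.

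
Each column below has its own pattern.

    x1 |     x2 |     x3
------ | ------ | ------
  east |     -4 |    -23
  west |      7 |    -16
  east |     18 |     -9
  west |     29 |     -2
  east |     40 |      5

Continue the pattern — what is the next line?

west  51  12

Column x1 goes east, west, east, west, east → west (alternates east ↔ west).
Column x2 goes -4, 7, 18, 29, 40 → 51 (+11 each step).
Column x3: +7 each step, so -23, -16, -9, -2, 5 → 12.
Putting it together: west  51  12.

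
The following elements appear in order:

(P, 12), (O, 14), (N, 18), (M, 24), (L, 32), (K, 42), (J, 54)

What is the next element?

Letter: letters move back 1 place in the alphabet; P, O, N, M, L, K, J → I.
Second coordinate: 12, 14, 18, 24, 32, 42, 54 → 68 (differences are 2, 4, 6, … (increasing by 2 each time)).
So the next element is (I, 68).

(I, 68)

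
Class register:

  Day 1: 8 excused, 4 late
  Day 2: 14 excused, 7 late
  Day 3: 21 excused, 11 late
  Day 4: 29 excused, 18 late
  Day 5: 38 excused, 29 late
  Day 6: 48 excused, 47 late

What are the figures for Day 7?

59 excused, 76 late

Excused: 8, 14, 21, 29, 38, 48 → 59 (differences are 6, 7, 8, … (increasing by 1 each time)).
For the late, each term is the sum of the two before it: 4, 7, 11, 18, 29, 47 → 76.
So the next row is 59 excused, 76 late.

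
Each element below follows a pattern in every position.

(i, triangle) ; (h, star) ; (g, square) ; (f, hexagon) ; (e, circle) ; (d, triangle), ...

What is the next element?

(c, star)

For the letter, letters move back 1 place in the alphabet: i, h, g, f, e, d → c.
Shape: repeats triangle → star → square → hexagon → circle; triangle, star, square, hexagon, circle, triangle → star.
Putting it together: (c, star).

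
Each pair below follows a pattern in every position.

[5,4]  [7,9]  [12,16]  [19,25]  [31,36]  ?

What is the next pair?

First coordinate: each term is the sum of the two before it; 5, 7, 12, 19, 31 → 50.
Second coordinate — perfect squares: 2², 3², 4², …: 4, 9, 16, 25, 36 → 49.
Putting it together: [50,49].

[50,49]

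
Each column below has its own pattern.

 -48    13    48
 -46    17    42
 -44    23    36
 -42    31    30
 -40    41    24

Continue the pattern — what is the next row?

-38  53  18

For the first component, +2 each step: -48, -46, -44, -42, -40 → -38.
Second component: differences are 4, 6, 8, … (increasing by 2 each time); 13, 17, 23, 31, 41 → 53.
For the third component, −6 each step: 48, 42, 36, 30, 24 → 18.
Combining the parts gives -38  53  18.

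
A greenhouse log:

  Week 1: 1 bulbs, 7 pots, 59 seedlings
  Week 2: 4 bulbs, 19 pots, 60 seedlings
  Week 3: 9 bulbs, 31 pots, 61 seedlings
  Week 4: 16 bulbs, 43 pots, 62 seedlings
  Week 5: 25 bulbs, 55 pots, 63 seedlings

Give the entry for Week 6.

Bulbs — perfect squares: 1², 2², 3², …: 1, 4, 9, 16, 25 → 36.
Pots: +12 each step; 7, 19, 31, 43, 55 → 67.
Seedlings — +1 each step: 59, 60, 61, 62, 63 → 64.
Putting it together: 36 bulbs, 67 pots, 64 seedlings.

36 bulbs, 67 pots, 64 seedlings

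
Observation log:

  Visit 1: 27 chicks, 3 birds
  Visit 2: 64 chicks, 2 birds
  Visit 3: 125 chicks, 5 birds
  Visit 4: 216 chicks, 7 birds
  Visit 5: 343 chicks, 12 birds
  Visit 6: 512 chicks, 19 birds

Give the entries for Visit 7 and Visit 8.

729 chicks, 31 birds; 1000 chicks, 50 birds

Chicks: 27, 64, 125, 216, 343, 512 → 729 → 1000 (perfect cubes: 3³, 4³, 5³, …).
Birds — each term is the sum of the two before it: 3, 2, 5, 7, 12, 19 → 31 → 50.
So the next two rows are 729 chicks, 31 birds and 1000 chicks, 50 birds.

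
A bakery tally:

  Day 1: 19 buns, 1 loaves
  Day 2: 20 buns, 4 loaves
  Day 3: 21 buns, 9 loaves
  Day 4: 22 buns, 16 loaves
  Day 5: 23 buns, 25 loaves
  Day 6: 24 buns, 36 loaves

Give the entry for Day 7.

25 buns, 49 loaves

Buns — +1 each step: 19, 20, 21, 22, 23, 24 → 25.
Loaves: 1, 4, 9, 16, 25, 36 → 49 (perfect squares: 1², 2², 3², …).
Putting it together: 25 buns, 49 loaves.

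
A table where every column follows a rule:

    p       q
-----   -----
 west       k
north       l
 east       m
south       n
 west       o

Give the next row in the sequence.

Column p: repeats west → north → east → south, so west, north, east, south, west → north.
For the column q, letters move forward 1 place in the alphabet: k, l, m, n, o → p.
Putting it together: north  p.

north  p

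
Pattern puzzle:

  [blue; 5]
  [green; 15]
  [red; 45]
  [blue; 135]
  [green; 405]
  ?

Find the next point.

[red; 1215]

Colour: repeats blue → green → red; blue, green, red, blue, green → red.
For the second coordinate, ×3 each step: 5, 15, 45, 135, 405 → 1215.
Combining the parts gives [red; 1215].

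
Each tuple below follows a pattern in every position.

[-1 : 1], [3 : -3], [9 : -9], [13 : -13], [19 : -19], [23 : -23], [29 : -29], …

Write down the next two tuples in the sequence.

[33 : -33], [39 : -39]

First part: alternating steps +4, +6, +4, +6, …, so -1, 3, 9, 13, 19, 23, 29 → 33 → 39.
Second part — always the negative of the first part: 1, -3, -9, -13, -19, -23, -29 → -33 → -39.
So the next two tuples are [33 : -33] and [39 : -39].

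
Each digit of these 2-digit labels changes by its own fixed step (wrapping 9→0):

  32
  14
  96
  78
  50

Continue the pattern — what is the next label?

32

For the first digit, −2 each step, mod 10: 3, 1, 9, 7, 5 → 3.
Second digit: +2 each step, mod 10, so 2, 4, 6, 8, 0 → 2.
Putting it together: 32.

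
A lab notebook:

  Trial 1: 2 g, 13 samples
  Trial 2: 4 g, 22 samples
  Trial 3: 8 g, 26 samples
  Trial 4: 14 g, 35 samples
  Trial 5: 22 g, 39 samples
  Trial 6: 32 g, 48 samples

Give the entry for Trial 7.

For the g, differences are 2, 4, 6, … (increasing by 2 each time): 2, 4, 8, 14, 22, 32 → 44.
Samples: alternating steps +9, +4, +9, +4, …, so 13, 22, 26, 35, 39, 48 → 52.
So the next line is 44 g, 52 samples.

44 g, 52 samples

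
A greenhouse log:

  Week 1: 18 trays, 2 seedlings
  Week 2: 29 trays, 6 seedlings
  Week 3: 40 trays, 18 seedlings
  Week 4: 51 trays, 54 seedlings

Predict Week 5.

Trays — +11 each step: 18, 29, 40, 51 → 62.
Seedlings: 2, 6, 18, 54 → 162 (×3 each step).
Combining the parts gives 62 trays, 162 seedlings.

62 trays, 162 seedlings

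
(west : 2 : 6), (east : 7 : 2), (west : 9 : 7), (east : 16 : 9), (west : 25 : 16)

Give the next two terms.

Direction: alternates west ↔ east; west, east, west, east, west → east → west.
Second part — each term is the sum of the two before it: 2, 7, 9, 16, 25 → 41 → 66.
Third part: 6, 2, 7, 9, 16 → 25 → 41 (always the previous value of the second part).
Putting the parts together: (east : 41 : 25) and then (west : 66 : 41).

(east : 41 : 25), (west : 66 : 41)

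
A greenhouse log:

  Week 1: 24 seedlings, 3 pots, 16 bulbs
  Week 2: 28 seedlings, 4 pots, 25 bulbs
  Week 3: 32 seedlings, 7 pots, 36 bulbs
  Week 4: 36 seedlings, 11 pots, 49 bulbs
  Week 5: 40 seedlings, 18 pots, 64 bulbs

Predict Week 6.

Seedlings — +4 each step: 24, 28, 32, 36, 40 → 44.
Pots — each term is the sum of the two before it: 3, 4, 7, 11, 18 → 29.
Bulbs: perfect squares: 4², 5², 6², …; 16, 25, 36, 49, 64 → 81.
Combining the parts gives 44 seedlings, 29 pots, 81 bulbs.

44 seedlings, 29 pots, 81 bulbs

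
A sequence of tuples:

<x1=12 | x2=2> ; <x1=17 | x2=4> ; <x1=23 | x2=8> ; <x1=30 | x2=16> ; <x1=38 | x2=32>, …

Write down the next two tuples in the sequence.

<x1=47 | x2=64>, <x1=57 | x2=128>

X1: differences are 5, 6, 7, … (increasing by 1 each time); 12, 17, 23, 30, 38 → 47 → 57.
X2 — ×2 each step: 2, 4, 8, 16, 32 → 64 → 128.
Putting the parts together: <x1=47 | x2=64> and then <x1=57 | x2=128>.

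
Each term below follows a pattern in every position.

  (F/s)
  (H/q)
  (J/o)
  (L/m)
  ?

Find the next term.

First letter: F, H, J, L → N (letters move forward 2 places in the alphabet).
Second letter: s, q, o, m → k (letters move back 2 places in the alphabet).
Putting it together: (N/k).

(N/k)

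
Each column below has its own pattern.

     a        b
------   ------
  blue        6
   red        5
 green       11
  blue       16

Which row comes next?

Column a: repeats blue → red → green, so blue, red, green, blue → red.
Column b: each term is the sum of the two before it, so 6, 5, 11, 16 → 27.
So the next row is red  27.

red  27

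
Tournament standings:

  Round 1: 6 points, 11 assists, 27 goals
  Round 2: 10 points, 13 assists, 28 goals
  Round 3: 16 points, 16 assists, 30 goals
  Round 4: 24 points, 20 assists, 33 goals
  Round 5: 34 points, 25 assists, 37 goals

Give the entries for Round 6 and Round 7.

Points: differences are 4, 6, 8, … (increasing by 2 each time); 6, 10, 16, 24, 34 → 46 → 60.
Assists: differences are 2, 3, 4, … (increasing by 1 each time); 11, 13, 16, 20, 25 → 31 → 38.
Goals goes 27, 28, 30, 33, 37 → 42 → 48 (differences are 1, 2, 3, … (increasing by 1 each time)).
Putting the parts together: 46 points, 31 assists, 42 goals and then 60 points, 38 assists, 48 goals.

46 points, 31 assists, 42 goals; 60 points, 38 assists, 48 goals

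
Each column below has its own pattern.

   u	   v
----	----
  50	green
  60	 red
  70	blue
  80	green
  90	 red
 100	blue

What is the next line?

110  green

Column u goes 50, 60, 70, 80, 90, 100 → 110 (+10 each step).
For the column v, repeats green → red → blue: green, red, blue, green, red, blue → green.
Combining the parts gives 110  green.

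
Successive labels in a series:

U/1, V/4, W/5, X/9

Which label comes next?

Letter: letters move forward 1 place in the alphabet; U, V, W, X → Y.
Second component — each term is the sum of the two before it: 1, 4, 5, 9 → 14.
So the next label is Y/14.

Y/14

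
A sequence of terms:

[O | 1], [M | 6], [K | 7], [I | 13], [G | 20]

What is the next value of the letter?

E

Letter goes O, M, K, I, G → E (letters move back 2 places in the alphabet).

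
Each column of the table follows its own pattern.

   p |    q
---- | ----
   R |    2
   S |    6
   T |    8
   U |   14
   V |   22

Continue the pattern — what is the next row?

Column p goes R, S, T, U, V → W (letters move forward 1 place in the alphabet).
For the column q, each term is the sum of the two before it: 2, 6, 8, 14, 22 → 36.
Combining the parts gives W  36.

W  36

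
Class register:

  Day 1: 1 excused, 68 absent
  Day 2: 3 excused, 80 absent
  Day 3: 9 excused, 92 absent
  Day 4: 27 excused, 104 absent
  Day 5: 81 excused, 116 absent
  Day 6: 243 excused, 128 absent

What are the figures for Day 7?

Excused: ×3 each step, so 1, 3, 9, 27, 81, 243 → 729.
Absent: +12 each step; 68, 80, 92, 104, 116, 128 → 140.
Combining the parts gives 729 excused, 140 absent.

729 excused, 140 absent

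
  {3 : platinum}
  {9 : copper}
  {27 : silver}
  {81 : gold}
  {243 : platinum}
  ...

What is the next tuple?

{729 : copper}

First component: ×3 each step, so 3, 9, 27, 81, 243 → 729.
Metal: repeats platinum → copper → silver → gold; platinum, copper, silver, gold, platinum → copper.
Putting it together: {729 : copper}.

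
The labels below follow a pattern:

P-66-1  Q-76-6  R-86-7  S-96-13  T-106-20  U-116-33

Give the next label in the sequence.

V-126-53

Letter: letters move forward 1 place in the alphabet, so P, Q, R, S, T, U → V.
Second component goes 66, 76, 86, 96, 106, 116 → 126 (+10 each step).
Third component: 1, 6, 7, 13, 20, 33 → 53 (each term is the sum of the two before it).
So the next label is V-126-53.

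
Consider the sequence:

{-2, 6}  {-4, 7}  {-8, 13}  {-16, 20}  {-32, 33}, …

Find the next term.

First value goes -2, -4, -8, -16, -32 → -64 (×2 each step).
Second value: each term is the sum of the two before it, so 6, 7, 13, 20, 33 → 53.
Combining the parts gives {-64, 53}.

{-64, 53}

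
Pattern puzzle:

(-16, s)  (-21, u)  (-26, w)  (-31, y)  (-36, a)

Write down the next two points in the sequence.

(-41, c), (-46, e)

First component — −5 each step: -16, -21, -26, -31, -36 → -41 → -46.
For the letter, letters move forward 2 places in the alphabet, wrapping Z→A: s, u, w, y, a → c → e.
Putting the parts together: (-41, c) and then (-46, e).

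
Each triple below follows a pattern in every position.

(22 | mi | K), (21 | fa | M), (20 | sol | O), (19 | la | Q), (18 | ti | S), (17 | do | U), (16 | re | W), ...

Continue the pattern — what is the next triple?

First component: 22, 21, 20, 19, 18, 17, 16 → 15 (−1 each step).
For the note, runs through the solfège scale do→ti: mi, fa, sol, la, ti, do, re → mi.
Letter: K, M, O, Q, S, U, W → Y (letters move forward 2 places in the alphabet).
Putting it together: (15 | mi | Y).

(15 | mi | Y)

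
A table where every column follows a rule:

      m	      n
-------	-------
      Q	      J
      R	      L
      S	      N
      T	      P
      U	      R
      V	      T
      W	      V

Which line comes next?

X  X

Column m — letters move forward 1 place in the alphabet: Q, R, S, T, U, V, W → X.
Column n: J, L, N, P, R, T, V → X (letters move forward 2 places in the alphabet).
So the next line is X  X.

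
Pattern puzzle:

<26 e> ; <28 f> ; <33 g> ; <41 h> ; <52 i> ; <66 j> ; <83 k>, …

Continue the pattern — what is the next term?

For the first coordinate, differences are 2, 5, 8, … (increasing by 3 each time): 26, 28, 33, 41, 52, 66, 83 → 103.
Letter goes e, f, g, h, i, j, k → l (letters move forward 1 place in the alphabet).
Putting it together: <103 l>.

<103 l>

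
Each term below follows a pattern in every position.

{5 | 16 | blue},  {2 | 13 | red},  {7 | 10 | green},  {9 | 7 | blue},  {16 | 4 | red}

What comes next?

{25 | 1 | green}

First slot: 5, 2, 7, 9, 16 → 25 (each term is the sum of the two before it).
Second slot: −3 each step; 16, 13, 10, 7, 4 → 1.
Colour: blue, red, green, blue, red → green (repeats blue → red → green).
So the next term is {25 | 1 | green}.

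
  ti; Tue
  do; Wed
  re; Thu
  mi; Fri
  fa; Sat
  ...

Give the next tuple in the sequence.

Note: runs through the solfège scale do→ti, so ti, do, re, mi, fa → sol.
Day goes Tue, Wed, Thu, Fri, Sat → Sun (runs through the weekdays Mon→Sun).
Putting it together: sol; Sun.

sol; Sun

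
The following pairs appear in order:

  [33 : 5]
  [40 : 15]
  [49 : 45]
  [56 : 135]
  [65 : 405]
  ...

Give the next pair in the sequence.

[72 : 1215]

First entry goes 33, 40, 49, 56, 65 → 72 (alternating steps +7, +9, +7, +9, …).
Second entry — ×3 each step: 5, 15, 45, 135, 405 → 1215.
Putting it together: [72 : 1215].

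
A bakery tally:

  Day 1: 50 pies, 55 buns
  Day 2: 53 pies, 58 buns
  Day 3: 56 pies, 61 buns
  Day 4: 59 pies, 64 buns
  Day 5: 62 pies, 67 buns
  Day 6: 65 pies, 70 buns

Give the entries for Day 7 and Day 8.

68 pies, 73 buns; 71 pies, 76 buns

For the pies, +3 each step: 50, 53, 56, 59, 62, 65 → 68 → 71.
For the buns, always 5 more than the pies: 55, 58, 61, 64, 67, 70 → 73 → 76.
So the next two lines are 68 pies, 73 buns and 71 pies, 76 buns.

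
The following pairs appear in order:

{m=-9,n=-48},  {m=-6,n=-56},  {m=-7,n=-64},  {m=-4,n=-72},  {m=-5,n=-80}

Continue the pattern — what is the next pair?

M — alternating steps +3, −1, +3, −1, …: -9, -6, -7, -4, -5 → -2.
N: −8 each step, so -48, -56, -64, -72, -80 → -88.
Combining the parts gives {m=-2,n=-88}.

{m=-2,n=-88}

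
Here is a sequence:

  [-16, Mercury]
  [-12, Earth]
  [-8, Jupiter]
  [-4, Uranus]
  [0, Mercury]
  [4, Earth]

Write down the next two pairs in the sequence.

For the first component, +4 each step: -16, -12, -8, -4, 0, 4 → 8 → 12.
Planet: repeats Mercury → Earth → Jupiter → Uranus, so Mercury, Earth, Jupiter, Uranus, Mercury, Earth → Jupiter → Uranus.
Putting the parts together: [8, Jupiter] and then [12, Uranus].

[8, Jupiter], [12, Uranus]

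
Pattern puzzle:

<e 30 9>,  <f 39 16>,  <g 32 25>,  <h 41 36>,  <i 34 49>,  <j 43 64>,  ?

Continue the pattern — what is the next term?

Letter: letters move forward 1 place in the alphabet; e, f, g, h, i, j → k.
Second part: 30, 39, 32, 41, 34, 43 → 36 (alternating steps +9, −7, +9, −7, …).
Third part: perfect squares: 3², 4², 5², …; 9, 16, 25, 36, 49, 64 → 81.
Putting it together: <k 36 81>.

<k 36 81>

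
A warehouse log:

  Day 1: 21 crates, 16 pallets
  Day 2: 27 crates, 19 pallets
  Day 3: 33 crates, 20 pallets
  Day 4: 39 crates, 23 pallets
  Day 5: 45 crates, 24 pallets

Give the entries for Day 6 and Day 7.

51 crates, 27 pallets; 57 crates, 28 pallets

Crates goes 21, 27, 33, 39, 45 → 51 → 57 (+6 each step).
Pallets: 16, 19, 20, 23, 24 → 27 → 28 (alternating steps +3, +1, +3, +1, …).
So the next two rows are 51 crates, 27 pallets and 57 crates, 28 pallets.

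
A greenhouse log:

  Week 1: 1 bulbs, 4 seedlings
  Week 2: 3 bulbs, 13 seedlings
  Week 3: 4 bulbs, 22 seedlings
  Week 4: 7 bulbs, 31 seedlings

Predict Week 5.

11 bulbs, 40 seedlings

Bulbs: each term is the sum of the two before it; 1, 3, 4, 7 → 11.
Seedlings: +9 each step; 4, 13, 22, 31 → 40.
So the next row is 11 bulbs, 40 seedlings.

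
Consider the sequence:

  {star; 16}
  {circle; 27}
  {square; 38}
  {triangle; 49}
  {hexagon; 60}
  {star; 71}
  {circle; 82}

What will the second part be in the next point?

93

Second part: +11 each step; 16, 27, 38, 49, 60, 71, 82 → 93.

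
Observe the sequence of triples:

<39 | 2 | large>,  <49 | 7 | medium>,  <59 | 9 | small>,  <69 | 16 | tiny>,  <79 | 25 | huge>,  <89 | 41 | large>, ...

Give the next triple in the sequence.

First value: 39, 49, 59, 69, 79, 89 → 99 (+10 each step).
Second value: 2, 7, 9, 16, 25, 41 → 66 (each term is the sum of the two before it).
Size: repeats large → medium → small → tiny → huge, so large, medium, small, tiny, huge, large → medium.
So the next triple is <99 | 66 | medium>.

<99 | 66 | medium>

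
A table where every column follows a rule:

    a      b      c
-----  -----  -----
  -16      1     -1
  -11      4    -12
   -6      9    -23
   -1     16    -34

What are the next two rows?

Column a: +5 each step; -16, -11, -6, -1 → 4 → 9.
Column b: 1, 4, 9, 16 → 25 → 36 (perfect squares: 1², 2², 3², …).
Column c: -1, -12, -23, -34 → -45 → -56 (−11 each step).
Putting the parts together: 4  25  -45 and then 9  36  -56.

4  25  -45; 9  36  -56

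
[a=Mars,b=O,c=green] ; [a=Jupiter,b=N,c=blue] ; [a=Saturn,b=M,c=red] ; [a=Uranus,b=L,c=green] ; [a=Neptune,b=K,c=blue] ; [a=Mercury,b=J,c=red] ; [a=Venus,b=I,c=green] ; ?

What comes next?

[a=Earth,b=H,c=blue]

A: runs through the planets Mercury→Neptune; Mars, Jupiter, Saturn, Uranus, Neptune, Mercury, Venus → Earth.
B: O, N, M, L, K, J, I → H (letters move back 1 place in the alphabet).
C — repeats green → blue → red: green, blue, red, green, blue, red, green → blue.
Combining the parts gives [a=Earth,b=H,c=blue].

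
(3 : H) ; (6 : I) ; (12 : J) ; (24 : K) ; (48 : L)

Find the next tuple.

First component: ×2 each step, so 3, 6, 12, 24, 48 → 96.
Letter: letters move forward 1 place in the alphabet, so H, I, J, K, L → M.
So the next tuple is (96 : M).

(96 : M)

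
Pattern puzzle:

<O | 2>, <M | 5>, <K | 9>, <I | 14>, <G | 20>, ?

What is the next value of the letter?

Letter: O, M, K, I, G → E (letters move back 2 places in the alphabet).

E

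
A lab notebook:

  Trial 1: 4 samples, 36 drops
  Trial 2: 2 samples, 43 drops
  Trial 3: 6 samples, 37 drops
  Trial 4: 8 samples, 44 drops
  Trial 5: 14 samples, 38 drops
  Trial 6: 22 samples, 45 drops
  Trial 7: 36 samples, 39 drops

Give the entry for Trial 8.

58 samples, 46 drops

Samples goes 4, 2, 6, 8, 14, 22, 36 → 58 (each term is the sum of the two before it).
Drops goes 36, 43, 37, 44, 38, 45, 39 → 46 (alternating steps +7, −6, +7, −6, …).
Putting it together: 58 samples, 46 drops.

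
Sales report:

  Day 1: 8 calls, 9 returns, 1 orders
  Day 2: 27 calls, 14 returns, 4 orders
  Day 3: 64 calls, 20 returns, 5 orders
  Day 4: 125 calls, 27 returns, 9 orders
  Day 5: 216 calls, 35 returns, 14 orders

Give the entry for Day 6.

For the calls, perfect cubes: 2³, 3³, 4³, …: 8, 27, 64, 125, 216 → 343.
Returns: differences are 5, 6, 7, … (increasing by 1 each time), so 9, 14, 20, 27, 35 → 44.
Orders: each term is the sum of the two before it, so 1, 4, 5, 9, 14 → 23.
So the next record is 343 calls, 44 returns, 23 orders.

343 calls, 44 returns, 23 orders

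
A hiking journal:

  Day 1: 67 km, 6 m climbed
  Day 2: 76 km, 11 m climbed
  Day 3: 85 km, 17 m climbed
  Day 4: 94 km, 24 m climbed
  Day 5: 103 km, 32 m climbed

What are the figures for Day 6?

112 km, 41 m climbed

Km — +9 each step: 67, 76, 85, 94, 103 → 112.
M climbed: differences are 5, 6, 7, … (increasing by 1 each time); 6, 11, 17, 24, 32 → 41.
So the next line is 112 km, 41 m climbed.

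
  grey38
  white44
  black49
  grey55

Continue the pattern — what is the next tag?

white60

Shade: repeats grey → white → black; grey, white, black, grey → white.
For the second component, alternating steps +6, +5, +6, +5, …: 38, 44, 49, 55 → 60.
Combining the parts gives white60.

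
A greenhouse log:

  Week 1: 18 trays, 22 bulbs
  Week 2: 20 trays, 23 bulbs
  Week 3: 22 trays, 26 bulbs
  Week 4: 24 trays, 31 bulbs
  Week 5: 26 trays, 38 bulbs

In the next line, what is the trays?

28

For the trays, +2 each step: 18, 20, 22, 24, 26 → 28.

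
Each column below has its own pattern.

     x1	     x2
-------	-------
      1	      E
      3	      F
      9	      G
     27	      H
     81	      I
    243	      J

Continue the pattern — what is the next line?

For the column x1, ×3 each step: 1, 3, 9, 27, 81, 243 → 729.
Column x2: E, F, G, H, I, J → K (letters move forward 1 place in the alphabet).
Combining the parts gives 729  K.

729  K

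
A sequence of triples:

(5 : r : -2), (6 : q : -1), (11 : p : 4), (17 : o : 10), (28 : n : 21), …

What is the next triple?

(45 : m : 38)

First value: each term is the sum of the two before it, so 5, 6, 11, 17, 28 → 45.
Letter: r, q, p, o, n → m (letters move back 1 place in the alphabet).
Third value: always 7 less than the first value, so -2, -1, 4, 10, 21 → 38.
Combining the parts gives (45 : m : 38).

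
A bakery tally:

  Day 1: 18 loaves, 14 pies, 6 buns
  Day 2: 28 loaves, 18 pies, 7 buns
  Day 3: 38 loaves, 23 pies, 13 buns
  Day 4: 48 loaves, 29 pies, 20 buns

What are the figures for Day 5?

For the loaves, +10 each step: 18, 28, 38, 48 → 58.
Pies: 14, 18, 23, 29 → 36 (differences are 4, 5, 6, … (increasing by 1 each time)).
Buns: 6, 7, 13, 20 → 33 (each term is the sum of the two before it).
Combining the parts gives 58 loaves, 36 pies, 33 buns.

58 loaves, 36 pies, 33 buns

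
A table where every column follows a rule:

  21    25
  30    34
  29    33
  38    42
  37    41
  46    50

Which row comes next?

First component: alternating steps +9, −1, +9, −1, …, so 21, 30, 29, 38, 37, 46 → 45.
Second component goes 25, 34, 33, 42, 41, 50 → 49 (always 4 more than the first component).
Combining the parts gives 45  49.

45  49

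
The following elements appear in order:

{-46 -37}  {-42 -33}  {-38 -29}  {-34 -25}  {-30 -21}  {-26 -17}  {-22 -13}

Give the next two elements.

First part goes -46, -42, -38, -34, -30, -26, -22 → -18 → -14 (+4 each step).
Second part goes -37, -33, -29, -25, -21, -17, -13 → -9 → -5 (always 9 more than the first part).
Putting the parts together: {-18 -9} and then {-14 -5}.

{-18 -9}, {-14 -5}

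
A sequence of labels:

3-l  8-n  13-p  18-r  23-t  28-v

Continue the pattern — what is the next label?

33-x

First component: +5 each step; 3, 8, 13, 18, 23, 28 → 33.
Letter: letters move forward 2 places in the alphabet, so l, n, p, r, t, v → x.
So the next label is 33-x.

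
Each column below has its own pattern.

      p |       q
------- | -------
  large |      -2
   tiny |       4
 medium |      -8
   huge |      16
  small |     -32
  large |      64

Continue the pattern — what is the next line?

tiny  -128

Column p: large, tiny, medium, huge, small, large → tiny (repeats large → tiny → medium → huge → small).
Column q goes -2, 4, -8, 16, -32, 64 → -128 (×(-2) each step).
Putting it together: tiny  -128.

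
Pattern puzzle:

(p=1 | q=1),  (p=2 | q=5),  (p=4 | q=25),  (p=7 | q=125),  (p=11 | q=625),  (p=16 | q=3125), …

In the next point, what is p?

For the p, differences are 1, 2, 3, … (increasing by 1 each time): 1, 2, 4, 7, 11, 16 → 22.

22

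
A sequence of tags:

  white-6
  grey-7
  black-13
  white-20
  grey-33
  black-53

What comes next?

white-86

Shade goes white, grey, black, white, grey, black → white (repeats white → grey → black).
For the second component, each term is the sum of the two before it: 6, 7, 13, 20, 33, 53 → 86.
Combining the parts gives white-86.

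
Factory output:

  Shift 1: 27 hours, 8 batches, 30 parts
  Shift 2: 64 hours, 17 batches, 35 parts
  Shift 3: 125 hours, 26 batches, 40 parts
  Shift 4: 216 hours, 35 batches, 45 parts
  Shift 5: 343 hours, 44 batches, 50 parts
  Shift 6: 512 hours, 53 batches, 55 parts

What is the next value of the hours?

729

Hours — perfect cubes: 3³, 4³, 5³, …: 27, 64, 125, 216, 343, 512 → 729.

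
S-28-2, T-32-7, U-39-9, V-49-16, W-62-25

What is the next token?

Letter: letters move forward 1 place in the alphabet, so S, T, U, V, W → X.
Second component: differences are 4, 7, 10, … (increasing by 3 each time), so 28, 32, 39, 49, 62 → 78.
Third component: each term is the sum of the two before it; 2, 7, 9, 16, 25 → 41.
So the next token is X-78-41.

X-78-41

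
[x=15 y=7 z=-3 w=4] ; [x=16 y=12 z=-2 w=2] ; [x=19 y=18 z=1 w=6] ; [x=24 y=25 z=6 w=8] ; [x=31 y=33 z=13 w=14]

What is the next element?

X: 15, 16, 19, 24, 31 → 40 (differences are 1, 3, 5, … (increasing by 2 each time)).
Y goes 7, 12, 18, 25, 33 → 42 (differences are 5, 6, 7, … (increasing by 1 each time)).
Z: differences are 1, 3, 5, … (increasing by 2 each time), so -3, -2, 1, 6, 13 → 22.
W — each term is the sum of the two before it: 4, 2, 6, 8, 14 → 22.
Putting it together: [x=40 y=42 z=22 w=22].

[x=40 y=42 z=22 w=22]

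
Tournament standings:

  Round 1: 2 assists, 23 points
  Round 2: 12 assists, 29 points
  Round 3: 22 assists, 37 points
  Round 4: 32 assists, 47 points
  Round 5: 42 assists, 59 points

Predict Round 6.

For the assists, +10 each step: 2, 12, 22, 32, 42 → 52.
For the points, differences are 6, 8, 10, … (increasing by 2 each time): 23, 29, 37, 47, 59 → 73.
Combining the parts gives 52 assists, 73 points.

52 assists, 73 points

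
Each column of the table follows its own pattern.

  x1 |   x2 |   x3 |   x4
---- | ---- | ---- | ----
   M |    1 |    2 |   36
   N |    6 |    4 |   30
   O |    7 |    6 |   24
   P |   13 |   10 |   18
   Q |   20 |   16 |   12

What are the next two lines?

R  33  26  6; S  53  42  0

Column x1: letters move forward 1 place in the alphabet; M, N, O, P, Q → R → S.
Column x2: 1, 6, 7, 13, 20 → 33 → 53 (each term is the sum of the two before it).
Column x3: each term is the sum of the two before it, so 2, 4, 6, 10, 16 → 26 → 42.
Column x4: −6 each step; 36, 30, 24, 18, 12 → 6 → 0.
So the next two lines are R  33  26  6 and S  53  42  0.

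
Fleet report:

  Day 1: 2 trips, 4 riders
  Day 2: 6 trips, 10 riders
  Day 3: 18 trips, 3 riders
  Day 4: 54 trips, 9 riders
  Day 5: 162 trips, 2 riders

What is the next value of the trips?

486

Trips: ×3 each step; 2, 6, 18, 54, 162 → 486.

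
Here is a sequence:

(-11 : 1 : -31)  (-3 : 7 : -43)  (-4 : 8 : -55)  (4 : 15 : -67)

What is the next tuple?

First part goes -11, -3, -4, 4 → 3 (alternating steps +8, −1, +8, −1, …).
Second part — each term is the sum of the two before it: 1, 7, 8, 15 → 23.
For the third part, −12 each step: -31, -43, -55, -67 → -79.
Putting it together: (3 : 23 : -79).

(3 : 23 : -79)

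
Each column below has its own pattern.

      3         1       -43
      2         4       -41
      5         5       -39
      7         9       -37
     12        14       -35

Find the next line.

First component: 3, 2, 5, 7, 12 → 19 (each term is the sum of the two before it).
Second component — each term is the sum of the two before it: 1, 4, 5, 9, 14 → 23.
Third component: +2 each step; -43, -41, -39, -37, -35 → -33.
Putting it together: 19  23  -33.

19  23  -33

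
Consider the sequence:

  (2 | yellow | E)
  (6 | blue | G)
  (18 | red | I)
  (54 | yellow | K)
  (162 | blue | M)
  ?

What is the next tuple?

(486 | red | O)

First part — ×3 each step: 2, 6, 18, 54, 162 → 486.
Colour: yellow, blue, red, yellow, blue → red (repeats yellow → blue → red).
Letter: letters move forward 2 places in the alphabet; E, G, I, K, M → O.
Combining the parts gives (486 | red | O).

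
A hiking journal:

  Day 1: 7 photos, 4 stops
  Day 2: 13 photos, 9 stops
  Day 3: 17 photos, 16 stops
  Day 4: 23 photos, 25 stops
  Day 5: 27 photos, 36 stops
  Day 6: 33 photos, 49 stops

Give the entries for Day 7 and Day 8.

Photos — alternating steps +6, +4, +6, +4, …: 7, 13, 17, 23, 27, 33 → 37 → 43.
Stops: 4, 9, 16, 25, 36, 49 → 64 → 81 (perfect squares: 2², 3², 4², …).
Putting the parts together: 37 photos, 64 stops and then 43 photos, 81 stops.

37 photos, 64 stops; 43 photos, 81 stops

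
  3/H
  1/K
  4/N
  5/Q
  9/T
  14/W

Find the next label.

First component goes 3, 1, 4, 5, 9, 14 → 23 (each term is the sum of the two before it).
Letter: letters move forward 3 places in the alphabet, so H, K, N, Q, T, W → Z.
Combining the parts gives 23/Z.

23/Z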